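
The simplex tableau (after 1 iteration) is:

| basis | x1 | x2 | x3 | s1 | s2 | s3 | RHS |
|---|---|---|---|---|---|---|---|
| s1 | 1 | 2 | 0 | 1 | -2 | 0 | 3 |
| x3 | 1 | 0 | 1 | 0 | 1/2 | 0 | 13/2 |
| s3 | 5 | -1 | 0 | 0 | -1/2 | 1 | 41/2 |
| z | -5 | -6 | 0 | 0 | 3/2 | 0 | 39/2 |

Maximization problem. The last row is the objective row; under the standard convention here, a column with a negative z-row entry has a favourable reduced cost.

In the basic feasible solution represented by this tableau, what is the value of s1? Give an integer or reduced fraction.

s1 is basic (row 1); its value is the RHS of that row: 3.

3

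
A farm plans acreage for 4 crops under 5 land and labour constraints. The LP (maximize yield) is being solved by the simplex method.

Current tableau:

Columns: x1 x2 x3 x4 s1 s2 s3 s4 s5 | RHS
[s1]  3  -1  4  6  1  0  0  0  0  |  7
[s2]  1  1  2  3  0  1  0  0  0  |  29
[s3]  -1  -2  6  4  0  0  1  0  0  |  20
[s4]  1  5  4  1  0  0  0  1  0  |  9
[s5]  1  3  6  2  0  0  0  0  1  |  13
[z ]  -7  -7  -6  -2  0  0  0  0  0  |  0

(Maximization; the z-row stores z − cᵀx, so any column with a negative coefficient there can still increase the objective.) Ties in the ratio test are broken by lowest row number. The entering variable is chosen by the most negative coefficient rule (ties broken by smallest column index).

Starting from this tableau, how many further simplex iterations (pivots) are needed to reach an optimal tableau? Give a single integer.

2

pivot: x1 in, s1 out → z = 49/3
pivot: x2 in, s4 out → z = 28
No improving column remains; optimal.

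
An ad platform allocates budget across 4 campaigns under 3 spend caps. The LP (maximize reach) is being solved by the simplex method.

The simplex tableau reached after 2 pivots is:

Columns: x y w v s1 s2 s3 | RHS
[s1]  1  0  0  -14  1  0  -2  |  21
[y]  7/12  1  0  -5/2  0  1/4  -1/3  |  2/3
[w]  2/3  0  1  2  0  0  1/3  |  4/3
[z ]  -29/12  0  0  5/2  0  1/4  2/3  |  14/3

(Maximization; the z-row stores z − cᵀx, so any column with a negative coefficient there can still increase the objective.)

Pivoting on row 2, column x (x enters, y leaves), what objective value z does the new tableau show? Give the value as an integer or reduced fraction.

52/7

Minimum ratio for x: (2/3)/(7/12) = 8/7.
z changes by −(z-row coeff of x)·ratio = −(-29/12)·(8/7) = 58/21.
New z = 14/3 + (58/21) = 52/7.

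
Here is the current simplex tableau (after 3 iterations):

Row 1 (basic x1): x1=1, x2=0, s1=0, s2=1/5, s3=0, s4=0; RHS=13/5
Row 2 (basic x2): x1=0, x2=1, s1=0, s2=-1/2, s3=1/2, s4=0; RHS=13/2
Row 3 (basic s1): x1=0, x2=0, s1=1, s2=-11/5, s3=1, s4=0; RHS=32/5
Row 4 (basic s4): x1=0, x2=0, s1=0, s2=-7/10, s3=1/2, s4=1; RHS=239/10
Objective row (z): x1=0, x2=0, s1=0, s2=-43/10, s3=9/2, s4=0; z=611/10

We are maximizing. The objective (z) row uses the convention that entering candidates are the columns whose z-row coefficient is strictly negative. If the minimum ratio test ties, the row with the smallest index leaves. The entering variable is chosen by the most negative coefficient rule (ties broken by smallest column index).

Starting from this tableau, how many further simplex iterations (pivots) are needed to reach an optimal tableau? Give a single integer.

1

pivot: s2 in, x1 out → z = 117
No improving column remains; optimal.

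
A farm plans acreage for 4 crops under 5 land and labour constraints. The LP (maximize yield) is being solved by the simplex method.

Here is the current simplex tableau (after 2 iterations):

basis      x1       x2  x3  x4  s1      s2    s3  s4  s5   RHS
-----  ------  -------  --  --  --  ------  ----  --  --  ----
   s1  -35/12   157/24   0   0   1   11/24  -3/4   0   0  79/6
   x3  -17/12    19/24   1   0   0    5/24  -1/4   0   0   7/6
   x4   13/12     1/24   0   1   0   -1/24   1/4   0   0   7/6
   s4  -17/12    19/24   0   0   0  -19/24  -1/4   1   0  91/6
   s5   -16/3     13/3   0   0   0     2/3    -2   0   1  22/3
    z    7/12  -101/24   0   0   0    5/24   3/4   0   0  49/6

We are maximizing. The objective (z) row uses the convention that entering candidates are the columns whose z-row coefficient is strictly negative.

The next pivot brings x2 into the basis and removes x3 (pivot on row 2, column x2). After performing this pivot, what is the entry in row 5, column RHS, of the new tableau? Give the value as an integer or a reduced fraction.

18/19

Pivot element is row 2, column x2: 19/24.
Normalize row 2: new (row 2, RHS) = (7/6)/(19/24) = 28/19.
row 5 ← row 5 − (13/3)·(new row 2): 22/3 − (13/3)·(28/19) = 18/19.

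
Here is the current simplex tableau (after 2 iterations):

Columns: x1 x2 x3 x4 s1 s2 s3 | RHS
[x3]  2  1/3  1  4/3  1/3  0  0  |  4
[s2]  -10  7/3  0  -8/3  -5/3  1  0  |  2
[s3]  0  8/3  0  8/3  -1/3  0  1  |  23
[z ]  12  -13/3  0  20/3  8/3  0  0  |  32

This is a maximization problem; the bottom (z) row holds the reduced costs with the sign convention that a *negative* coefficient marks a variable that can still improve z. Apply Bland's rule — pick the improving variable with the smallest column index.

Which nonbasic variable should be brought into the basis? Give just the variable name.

x2

Objective-row coefficients: x1: 12, x2: -13/3, x3: 0, x4: 20/3, s1: 8/3, s2: 0, s3: 0.
Improving columns: x2. Bland's rule picks the smallest column index → x2.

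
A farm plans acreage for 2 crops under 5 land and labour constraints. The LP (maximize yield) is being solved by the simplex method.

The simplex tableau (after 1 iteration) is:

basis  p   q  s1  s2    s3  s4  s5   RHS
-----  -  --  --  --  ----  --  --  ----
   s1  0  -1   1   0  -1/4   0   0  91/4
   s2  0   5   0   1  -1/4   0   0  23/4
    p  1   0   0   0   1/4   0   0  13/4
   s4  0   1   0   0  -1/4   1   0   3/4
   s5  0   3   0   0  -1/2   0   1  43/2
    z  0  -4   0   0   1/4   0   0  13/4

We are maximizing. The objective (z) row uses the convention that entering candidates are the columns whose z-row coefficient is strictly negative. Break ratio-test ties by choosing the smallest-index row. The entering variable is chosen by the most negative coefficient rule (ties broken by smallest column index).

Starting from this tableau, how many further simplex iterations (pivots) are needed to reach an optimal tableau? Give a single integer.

2

pivot: q in, s4 out → z = 25/4
pivot: s3 in, s2 out → z = 31/4
No improving column remains; optimal.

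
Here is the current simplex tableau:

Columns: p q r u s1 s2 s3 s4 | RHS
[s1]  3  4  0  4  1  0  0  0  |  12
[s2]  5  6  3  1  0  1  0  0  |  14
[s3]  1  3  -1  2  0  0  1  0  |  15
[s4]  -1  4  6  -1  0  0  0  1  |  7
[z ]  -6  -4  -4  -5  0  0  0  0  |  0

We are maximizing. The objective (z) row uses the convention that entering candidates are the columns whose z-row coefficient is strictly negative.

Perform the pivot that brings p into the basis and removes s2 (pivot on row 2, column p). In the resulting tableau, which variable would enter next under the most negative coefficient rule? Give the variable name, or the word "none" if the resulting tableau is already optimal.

u

Pivot element 5. New z-row = old z-row − (-6)·(row 2/5).
Updated z-row coefficients: p: 0, q: 16/5, r: -2/5, u: -19/5, s1: 0, s2: 6/5, s3: 0, s4: 0.
The most negative is -19/5 in column u, so u would enter next.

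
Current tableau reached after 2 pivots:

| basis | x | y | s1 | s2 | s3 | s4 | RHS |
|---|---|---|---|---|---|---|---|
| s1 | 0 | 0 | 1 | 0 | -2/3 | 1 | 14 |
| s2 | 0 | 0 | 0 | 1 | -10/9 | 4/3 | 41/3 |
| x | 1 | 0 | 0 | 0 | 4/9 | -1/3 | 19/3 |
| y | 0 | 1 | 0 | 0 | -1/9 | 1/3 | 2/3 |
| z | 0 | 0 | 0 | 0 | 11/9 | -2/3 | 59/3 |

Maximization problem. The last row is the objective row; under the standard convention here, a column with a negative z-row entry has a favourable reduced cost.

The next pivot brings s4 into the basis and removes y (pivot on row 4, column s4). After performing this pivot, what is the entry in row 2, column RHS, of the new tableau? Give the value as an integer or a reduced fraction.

Pivot element is row 4, column s4: 1/3.
Normalize row 4: new (row 4, RHS) = (2/3)/(1/3) = 2.
row 2 ← row 2 − (4/3)·(new row 4): 41/3 − (4/3)·2 = 11.

11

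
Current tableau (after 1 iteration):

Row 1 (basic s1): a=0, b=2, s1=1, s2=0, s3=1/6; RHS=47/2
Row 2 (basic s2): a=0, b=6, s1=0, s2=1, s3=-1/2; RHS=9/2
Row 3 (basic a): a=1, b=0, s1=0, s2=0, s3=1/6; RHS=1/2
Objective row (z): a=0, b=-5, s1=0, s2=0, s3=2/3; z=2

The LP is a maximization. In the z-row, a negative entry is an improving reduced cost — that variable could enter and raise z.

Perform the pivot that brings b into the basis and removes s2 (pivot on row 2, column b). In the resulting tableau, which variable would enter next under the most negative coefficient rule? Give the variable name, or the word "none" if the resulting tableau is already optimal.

Pivot element 6. New z-row = old z-row − (-5)·(row 2/6).
Updated z-row coefficients: a: 0, b: 0, s1: 0, s2: 5/6, s3: 1/4.
No coefficient is strictly negative; the tableau after this pivot is optimal.

none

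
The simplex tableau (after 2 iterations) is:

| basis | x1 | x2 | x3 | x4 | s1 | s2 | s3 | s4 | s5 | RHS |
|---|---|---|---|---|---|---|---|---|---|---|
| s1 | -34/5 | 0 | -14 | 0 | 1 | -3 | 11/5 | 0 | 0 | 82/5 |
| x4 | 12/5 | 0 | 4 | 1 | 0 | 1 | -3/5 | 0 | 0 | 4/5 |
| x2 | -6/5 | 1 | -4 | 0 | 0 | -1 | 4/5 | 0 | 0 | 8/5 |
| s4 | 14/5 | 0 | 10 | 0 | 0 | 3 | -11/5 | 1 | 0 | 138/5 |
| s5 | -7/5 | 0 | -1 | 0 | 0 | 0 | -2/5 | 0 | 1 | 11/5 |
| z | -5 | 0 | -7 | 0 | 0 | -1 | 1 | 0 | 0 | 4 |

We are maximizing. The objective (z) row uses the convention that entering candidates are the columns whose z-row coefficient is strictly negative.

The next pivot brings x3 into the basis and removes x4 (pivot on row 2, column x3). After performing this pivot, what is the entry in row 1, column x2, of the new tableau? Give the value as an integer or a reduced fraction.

0

Pivot element is row 2, column x3: 4.
Normalize row 2: new (row 2, x2) = 0/4 = 0.
row 1 ← row 1 − (-14)·(new row 2): 0 − (-14)·0 = 0.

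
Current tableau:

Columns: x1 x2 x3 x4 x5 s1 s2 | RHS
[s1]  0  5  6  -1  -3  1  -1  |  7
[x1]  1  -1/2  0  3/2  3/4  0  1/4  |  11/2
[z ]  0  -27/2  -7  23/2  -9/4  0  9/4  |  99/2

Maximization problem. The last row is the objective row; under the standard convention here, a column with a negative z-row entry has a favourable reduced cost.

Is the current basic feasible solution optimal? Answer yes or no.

Column x2 has objective-row coefficient -27/2, which is negative; an improving pivot exists, so not yet optimal.

no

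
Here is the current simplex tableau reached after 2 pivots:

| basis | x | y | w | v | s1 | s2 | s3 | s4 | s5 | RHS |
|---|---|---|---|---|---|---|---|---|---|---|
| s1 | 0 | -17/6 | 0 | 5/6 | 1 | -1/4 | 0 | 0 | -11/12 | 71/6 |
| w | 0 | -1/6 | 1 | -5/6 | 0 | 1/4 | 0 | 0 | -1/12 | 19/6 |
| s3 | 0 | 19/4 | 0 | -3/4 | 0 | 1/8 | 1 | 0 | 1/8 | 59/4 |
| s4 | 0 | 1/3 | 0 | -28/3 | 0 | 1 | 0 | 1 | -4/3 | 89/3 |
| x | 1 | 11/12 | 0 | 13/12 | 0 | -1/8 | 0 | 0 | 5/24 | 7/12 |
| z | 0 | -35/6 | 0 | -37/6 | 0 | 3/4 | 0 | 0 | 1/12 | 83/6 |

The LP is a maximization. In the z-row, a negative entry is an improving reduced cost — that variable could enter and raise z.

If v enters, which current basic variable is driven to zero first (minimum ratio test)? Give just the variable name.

Ratios: row 1 (s1): (71/6)/(5/6) = 71/5; row 2 (w): entry -5/6 ≤ 0, skip; row 3 (s3): entry -3/4 ≤ 0, skip; row 4 (s4): entry -28/3 ≤ 0, skip; row 5 (x): (7/12)/(13/12) = 7/13.
Minimum ratio 7/13 is in the x row, so x leaves.

x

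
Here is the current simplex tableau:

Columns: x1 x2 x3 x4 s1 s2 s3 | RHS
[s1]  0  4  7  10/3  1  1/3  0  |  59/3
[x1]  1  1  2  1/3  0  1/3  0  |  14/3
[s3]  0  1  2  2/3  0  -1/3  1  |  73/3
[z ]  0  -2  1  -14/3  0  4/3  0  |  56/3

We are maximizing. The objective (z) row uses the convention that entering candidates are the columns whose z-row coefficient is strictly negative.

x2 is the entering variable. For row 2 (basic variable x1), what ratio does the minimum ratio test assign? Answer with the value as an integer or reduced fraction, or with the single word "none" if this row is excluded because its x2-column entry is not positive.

14/3

Ratio = RHS / (x2 entry) = (14/3) / 1 = 14/3.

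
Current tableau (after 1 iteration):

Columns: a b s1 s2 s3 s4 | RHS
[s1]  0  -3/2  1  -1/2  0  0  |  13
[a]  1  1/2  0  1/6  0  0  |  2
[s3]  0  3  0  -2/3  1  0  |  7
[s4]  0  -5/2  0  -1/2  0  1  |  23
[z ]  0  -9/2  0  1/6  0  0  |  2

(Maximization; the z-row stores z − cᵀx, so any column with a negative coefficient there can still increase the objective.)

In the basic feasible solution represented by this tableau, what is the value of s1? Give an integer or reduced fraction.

s1 is basic (row 1); its value is the RHS of that row: 13.

13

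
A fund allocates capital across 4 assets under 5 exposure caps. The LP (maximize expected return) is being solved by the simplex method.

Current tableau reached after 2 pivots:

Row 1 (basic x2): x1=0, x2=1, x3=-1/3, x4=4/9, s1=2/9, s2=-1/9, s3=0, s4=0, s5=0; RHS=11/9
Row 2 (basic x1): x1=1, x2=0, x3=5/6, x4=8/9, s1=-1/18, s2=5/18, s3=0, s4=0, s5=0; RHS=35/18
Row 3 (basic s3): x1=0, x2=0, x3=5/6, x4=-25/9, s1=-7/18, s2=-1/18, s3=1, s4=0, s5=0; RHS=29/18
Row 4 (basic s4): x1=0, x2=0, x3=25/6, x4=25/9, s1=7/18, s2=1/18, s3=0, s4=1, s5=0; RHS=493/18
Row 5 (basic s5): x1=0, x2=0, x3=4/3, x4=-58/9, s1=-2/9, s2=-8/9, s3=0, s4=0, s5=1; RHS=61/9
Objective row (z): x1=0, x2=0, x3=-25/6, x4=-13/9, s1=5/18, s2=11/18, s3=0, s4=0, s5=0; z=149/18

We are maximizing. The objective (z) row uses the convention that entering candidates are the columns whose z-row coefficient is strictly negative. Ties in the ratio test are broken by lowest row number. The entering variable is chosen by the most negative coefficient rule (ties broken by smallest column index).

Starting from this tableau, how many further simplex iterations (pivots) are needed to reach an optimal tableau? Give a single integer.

pivot: x3 in, s3 out → z = 49/3
pivot: x4 in, x1 out → z = 195/11
pivot: s1 in, x4 out → z = 18
No improving column remains; optimal.

3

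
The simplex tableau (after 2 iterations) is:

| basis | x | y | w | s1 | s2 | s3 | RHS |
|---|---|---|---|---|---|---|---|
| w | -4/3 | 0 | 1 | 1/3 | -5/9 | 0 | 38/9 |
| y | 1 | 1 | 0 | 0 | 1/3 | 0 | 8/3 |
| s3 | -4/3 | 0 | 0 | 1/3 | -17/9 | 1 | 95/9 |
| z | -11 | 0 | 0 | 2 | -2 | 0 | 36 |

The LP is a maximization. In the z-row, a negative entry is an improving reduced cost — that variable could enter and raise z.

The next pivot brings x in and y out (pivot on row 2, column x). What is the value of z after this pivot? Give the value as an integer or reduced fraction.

196/3

Minimum ratio for x: (8/3)/1 = 8/3.
z changes by −(z-row coeff of x)·ratio = −(-11)·(8/3) = 88/3.
New z = 36 + (88/3) = 196/3.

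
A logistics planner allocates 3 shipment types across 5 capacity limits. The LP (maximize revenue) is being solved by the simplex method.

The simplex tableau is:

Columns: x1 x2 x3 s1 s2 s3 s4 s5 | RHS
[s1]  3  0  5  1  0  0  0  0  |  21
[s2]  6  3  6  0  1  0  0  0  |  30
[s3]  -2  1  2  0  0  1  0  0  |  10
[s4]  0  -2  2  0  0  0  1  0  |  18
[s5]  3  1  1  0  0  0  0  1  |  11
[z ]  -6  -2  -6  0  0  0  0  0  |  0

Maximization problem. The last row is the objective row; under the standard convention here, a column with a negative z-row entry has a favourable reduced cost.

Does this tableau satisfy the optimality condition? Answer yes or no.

Column x1 has objective-row coefficient -6, which is negative; an improving pivot exists, so not yet optimal.

no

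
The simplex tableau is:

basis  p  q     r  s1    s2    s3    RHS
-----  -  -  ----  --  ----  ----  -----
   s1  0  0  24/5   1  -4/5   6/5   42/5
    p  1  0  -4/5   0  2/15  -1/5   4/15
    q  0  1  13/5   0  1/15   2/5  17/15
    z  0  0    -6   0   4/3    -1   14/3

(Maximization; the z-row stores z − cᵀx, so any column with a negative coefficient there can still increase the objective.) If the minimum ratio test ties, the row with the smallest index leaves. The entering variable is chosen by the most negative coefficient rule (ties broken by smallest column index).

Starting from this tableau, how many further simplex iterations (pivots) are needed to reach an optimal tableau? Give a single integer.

pivot: r in, q out → z = 284/39
pivot: s3 in, r out → z = 15/2
No improving column remains; optimal.

2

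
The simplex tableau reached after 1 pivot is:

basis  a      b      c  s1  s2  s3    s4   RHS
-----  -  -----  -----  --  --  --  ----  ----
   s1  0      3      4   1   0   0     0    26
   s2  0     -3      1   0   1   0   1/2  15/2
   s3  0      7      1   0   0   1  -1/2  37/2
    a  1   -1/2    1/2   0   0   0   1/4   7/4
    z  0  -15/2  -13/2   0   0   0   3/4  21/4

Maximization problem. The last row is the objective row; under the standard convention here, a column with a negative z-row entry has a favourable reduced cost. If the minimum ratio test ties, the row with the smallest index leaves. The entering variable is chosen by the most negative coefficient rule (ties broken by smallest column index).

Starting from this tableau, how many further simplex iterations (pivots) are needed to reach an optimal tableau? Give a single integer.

2

pivot: b in, s3 out → z = 351/14
pivot: c in, s1 out → z = 2627/50
No improving column remains; optimal.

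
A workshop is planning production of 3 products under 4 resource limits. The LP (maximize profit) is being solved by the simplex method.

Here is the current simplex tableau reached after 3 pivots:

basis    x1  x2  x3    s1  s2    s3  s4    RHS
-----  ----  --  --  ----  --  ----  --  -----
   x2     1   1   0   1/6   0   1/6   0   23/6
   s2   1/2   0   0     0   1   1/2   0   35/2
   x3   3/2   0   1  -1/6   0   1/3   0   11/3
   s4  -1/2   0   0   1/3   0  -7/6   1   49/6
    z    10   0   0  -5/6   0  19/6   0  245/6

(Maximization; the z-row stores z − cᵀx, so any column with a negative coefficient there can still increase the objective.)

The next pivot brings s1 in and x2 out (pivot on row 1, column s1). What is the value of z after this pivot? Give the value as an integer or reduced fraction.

60

Minimum ratio for s1: (23/6)/(1/6) = 23.
z changes by −(z-row coeff of s1)·ratio = −(-5/6)·23 = 115/6.
New z = 245/6 + (115/6) = 60.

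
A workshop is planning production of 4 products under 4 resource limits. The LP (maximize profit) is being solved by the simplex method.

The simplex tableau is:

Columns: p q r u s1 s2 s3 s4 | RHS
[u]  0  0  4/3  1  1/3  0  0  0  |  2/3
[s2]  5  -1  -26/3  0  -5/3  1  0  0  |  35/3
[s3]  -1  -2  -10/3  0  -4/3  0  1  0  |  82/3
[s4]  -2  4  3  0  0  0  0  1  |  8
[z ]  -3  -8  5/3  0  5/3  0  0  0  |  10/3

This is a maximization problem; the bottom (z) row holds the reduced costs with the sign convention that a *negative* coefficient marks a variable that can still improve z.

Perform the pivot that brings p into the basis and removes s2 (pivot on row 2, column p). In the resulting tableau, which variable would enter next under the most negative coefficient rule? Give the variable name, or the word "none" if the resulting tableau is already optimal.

Pivot element 5. New z-row = old z-row − (-3)·(row 2/5).
Updated z-row coefficients: p: 0, q: -43/5, r: -53/15, u: 0, s1: 2/3, s2: 3/5, s3: 0, s4: 0.
The most negative is -43/5 in column q, so q would enter next.

q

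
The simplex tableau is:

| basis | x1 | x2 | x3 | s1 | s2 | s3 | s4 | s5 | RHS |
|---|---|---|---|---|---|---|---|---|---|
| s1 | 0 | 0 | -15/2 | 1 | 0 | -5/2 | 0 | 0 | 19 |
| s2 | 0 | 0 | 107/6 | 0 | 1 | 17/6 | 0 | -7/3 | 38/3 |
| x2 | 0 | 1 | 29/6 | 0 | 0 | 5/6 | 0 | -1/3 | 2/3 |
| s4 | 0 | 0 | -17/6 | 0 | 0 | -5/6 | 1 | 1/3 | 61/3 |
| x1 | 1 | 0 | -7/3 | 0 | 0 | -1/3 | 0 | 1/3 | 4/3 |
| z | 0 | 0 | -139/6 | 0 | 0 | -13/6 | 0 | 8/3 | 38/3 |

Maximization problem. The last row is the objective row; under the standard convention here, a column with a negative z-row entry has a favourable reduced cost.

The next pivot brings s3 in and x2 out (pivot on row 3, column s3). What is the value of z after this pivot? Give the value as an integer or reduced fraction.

Minimum ratio for s3: (2/3)/(5/6) = 4/5.
z changes by −(z-row coeff of s3)·ratio = −(-13/6)·(4/5) = 26/15.
New z = 38/3 + (26/15) = 72/5.

72/5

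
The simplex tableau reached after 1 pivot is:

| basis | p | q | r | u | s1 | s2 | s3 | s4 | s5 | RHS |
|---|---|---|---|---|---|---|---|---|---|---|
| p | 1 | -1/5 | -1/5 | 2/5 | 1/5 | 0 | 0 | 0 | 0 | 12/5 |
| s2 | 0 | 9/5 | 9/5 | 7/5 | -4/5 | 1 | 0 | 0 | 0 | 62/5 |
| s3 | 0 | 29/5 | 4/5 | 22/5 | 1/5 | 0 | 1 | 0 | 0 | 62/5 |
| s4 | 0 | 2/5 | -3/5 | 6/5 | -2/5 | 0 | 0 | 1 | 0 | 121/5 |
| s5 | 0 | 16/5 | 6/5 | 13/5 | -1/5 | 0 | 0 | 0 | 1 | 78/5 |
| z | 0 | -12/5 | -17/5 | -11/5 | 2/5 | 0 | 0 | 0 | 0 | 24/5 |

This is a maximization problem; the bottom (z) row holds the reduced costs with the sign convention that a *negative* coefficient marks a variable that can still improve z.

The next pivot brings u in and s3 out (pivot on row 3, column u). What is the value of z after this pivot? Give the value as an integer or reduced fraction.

11

Minimum ratio for u: (62/5)/(22/5) = 31/11.
z changes by −(z-row coeff of u)·ratio = −(-11/5)·(31/11) = 31/5.
New z = 24/5 + (31/5) = 11.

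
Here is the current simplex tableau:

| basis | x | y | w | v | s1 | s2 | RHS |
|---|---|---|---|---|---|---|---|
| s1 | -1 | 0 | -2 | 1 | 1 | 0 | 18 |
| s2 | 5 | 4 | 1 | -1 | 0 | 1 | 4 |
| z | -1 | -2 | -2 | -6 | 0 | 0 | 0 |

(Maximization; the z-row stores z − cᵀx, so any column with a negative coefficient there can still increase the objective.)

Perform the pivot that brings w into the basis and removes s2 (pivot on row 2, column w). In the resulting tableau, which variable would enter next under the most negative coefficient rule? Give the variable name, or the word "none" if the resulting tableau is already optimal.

Pivot element 1. New z-row = old z-row − (-2)·(row 2/1).
Updated z-row coefficients: x: 9, y: 6, w: 0, v: -8, s1: 0, s2: 2.
The most negative is -8 in column v, so v would enter next.

v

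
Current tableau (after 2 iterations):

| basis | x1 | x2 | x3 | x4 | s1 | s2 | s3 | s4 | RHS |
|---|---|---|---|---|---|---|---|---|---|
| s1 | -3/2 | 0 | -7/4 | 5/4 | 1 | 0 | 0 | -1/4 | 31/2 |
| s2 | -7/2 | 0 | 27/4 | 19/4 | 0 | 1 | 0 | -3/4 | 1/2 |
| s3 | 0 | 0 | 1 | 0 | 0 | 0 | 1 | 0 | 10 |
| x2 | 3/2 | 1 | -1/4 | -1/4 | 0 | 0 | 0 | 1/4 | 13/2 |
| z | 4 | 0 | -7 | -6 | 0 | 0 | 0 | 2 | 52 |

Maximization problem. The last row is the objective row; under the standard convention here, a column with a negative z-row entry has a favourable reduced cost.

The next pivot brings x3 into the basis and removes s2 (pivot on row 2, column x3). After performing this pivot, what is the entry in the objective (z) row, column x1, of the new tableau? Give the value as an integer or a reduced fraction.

Pivot element is row 2, column x3: 27/4.
Normalize row 2: new (row 2, x1) = (-7/2)/(27/4) = -14/27.
z-row ← z-row − (-7)·(new row 2): 4 − (-7)·(-14/27) = 10/27.

10/27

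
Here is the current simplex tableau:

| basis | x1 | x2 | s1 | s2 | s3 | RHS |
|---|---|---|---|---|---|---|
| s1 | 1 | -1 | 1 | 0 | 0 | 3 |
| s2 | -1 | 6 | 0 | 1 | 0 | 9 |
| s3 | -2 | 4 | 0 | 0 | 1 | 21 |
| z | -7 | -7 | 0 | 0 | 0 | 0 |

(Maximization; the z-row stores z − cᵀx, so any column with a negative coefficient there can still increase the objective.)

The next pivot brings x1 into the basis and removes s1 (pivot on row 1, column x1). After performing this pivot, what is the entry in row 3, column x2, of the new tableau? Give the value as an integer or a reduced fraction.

2

Pivot element is row 1, column x1: 1.
Normalize row 1: new (row 1, x2) = (-1)/1 = -1.
row 3 ← row 3 − (-2)·(new row 1): 4 − (-2)·(-1) = 2.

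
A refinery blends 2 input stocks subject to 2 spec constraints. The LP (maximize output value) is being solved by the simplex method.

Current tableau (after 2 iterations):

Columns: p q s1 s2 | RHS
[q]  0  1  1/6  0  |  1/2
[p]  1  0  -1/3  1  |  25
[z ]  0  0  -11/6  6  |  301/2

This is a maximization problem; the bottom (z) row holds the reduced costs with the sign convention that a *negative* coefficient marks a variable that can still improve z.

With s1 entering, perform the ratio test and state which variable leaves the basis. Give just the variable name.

q

Ratios: row 1 (q): (1/2)/(1/6) = 3; row 2 (p): entry -1/3 ≤ 0, skip.
Minimum ratio 3 is in the q row, so q leaves.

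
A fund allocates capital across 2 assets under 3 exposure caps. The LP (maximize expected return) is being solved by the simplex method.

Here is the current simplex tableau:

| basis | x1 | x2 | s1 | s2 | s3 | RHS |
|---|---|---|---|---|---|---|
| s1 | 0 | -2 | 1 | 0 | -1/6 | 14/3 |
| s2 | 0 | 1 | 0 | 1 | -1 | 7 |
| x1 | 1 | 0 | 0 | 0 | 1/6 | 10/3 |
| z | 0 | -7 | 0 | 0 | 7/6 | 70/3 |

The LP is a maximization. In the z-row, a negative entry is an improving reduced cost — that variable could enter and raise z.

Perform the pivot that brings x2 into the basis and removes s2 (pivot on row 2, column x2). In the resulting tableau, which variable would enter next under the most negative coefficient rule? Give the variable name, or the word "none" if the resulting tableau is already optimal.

Pivot element 1. New z-row = old z-row − (-7)·(row 2/1).
Updated z-row coefficients: x1: 0, x2: 0, s1: 0, s2: 7, s3: -35/6.
The most negative is -35/6 in column s3, so s3 would enter next.

s3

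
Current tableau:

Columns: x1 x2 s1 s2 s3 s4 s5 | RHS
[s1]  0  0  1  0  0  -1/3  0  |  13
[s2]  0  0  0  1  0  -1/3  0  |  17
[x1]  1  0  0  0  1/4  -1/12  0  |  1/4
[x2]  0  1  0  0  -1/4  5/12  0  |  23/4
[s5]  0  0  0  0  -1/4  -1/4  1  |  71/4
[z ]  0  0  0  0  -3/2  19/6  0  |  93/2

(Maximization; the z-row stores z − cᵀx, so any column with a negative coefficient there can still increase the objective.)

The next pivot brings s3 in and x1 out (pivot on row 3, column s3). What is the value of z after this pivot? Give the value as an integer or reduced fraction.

Minimum ratio for s3: (1/4)/(1/4) = 1.
z changes by −(z-row coeff of s3)·ratio = −(-3/2)·1 = 3/2.
New z = 93/2 + (3/2) = 48.

48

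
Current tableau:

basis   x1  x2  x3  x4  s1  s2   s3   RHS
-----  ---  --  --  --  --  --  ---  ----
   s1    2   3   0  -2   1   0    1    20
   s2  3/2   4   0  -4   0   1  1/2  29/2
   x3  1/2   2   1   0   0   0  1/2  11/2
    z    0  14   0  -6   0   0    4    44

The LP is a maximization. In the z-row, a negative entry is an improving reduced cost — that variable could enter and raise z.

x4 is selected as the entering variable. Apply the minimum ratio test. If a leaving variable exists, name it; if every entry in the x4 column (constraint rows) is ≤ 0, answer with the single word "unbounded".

unbounded

x4-column entries: row 1: -2, row 2: -4, row 3: 0. All ≤ 0, so x4 can increase without bound; the LP is unbounded in this direction.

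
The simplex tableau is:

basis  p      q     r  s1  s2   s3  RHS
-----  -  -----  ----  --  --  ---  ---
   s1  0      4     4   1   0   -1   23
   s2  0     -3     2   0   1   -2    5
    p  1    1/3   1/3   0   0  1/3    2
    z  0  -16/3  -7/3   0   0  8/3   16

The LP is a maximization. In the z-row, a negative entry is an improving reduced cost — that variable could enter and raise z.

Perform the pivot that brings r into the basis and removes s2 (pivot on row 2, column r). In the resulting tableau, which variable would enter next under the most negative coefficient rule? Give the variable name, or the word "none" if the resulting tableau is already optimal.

Pivot element 2. New z-row = old z-row − (-7/3)·(row 2/2).
Updated z-row coefficients: p: 0, q: -53/6, r: 0, s1: 0, s2: 7/6, s3: 1/3.
The most negative is -53/6 in column q, so q would enter next.

q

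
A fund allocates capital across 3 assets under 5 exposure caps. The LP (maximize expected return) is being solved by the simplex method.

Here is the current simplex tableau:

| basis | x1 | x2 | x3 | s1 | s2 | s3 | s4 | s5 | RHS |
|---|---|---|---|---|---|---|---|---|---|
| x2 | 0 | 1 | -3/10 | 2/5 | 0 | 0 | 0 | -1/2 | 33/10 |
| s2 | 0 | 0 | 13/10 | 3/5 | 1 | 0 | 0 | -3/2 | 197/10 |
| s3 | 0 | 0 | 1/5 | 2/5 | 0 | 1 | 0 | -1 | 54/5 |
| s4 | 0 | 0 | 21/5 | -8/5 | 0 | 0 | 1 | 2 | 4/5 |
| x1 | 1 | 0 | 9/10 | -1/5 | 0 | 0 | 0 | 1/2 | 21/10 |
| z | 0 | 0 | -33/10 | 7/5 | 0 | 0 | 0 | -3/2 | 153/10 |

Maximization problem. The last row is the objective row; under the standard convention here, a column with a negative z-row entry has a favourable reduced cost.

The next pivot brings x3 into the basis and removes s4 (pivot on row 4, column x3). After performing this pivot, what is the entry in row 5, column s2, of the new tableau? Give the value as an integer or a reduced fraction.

Pivot element is row 4, column x3: 21/5.
Normalize row 4: new (row 4, s2) = 0/(21/5) = 0.
row 5 ← row 5 − (9/10)·(new row 4): 0 − (9/10)·0 = 0.

0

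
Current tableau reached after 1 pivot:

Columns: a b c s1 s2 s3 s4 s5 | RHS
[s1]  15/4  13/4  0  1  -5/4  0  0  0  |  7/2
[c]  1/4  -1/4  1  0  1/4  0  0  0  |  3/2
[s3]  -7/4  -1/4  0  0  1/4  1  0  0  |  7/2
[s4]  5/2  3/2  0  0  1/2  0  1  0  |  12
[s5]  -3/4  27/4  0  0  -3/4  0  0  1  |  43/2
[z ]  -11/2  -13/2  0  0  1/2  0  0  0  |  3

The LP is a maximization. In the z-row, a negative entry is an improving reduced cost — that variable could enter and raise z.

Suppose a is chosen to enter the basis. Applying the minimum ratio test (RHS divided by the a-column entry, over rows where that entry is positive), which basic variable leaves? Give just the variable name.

Ratios: row 1 (s1): (7/2)/(15/4) = 14/15; row 2 (c): (3/2)/(1/4) = 6; row 3 (s3): entry -7/4 ≤ 0, skip; row 4 (s4): 12/(5/2) = 24/5; row 5 (s5): entry -3/4 ≤ 0, skip.
Minimum ratio 14/15 is in the s1 row, so s1 leaves.

s1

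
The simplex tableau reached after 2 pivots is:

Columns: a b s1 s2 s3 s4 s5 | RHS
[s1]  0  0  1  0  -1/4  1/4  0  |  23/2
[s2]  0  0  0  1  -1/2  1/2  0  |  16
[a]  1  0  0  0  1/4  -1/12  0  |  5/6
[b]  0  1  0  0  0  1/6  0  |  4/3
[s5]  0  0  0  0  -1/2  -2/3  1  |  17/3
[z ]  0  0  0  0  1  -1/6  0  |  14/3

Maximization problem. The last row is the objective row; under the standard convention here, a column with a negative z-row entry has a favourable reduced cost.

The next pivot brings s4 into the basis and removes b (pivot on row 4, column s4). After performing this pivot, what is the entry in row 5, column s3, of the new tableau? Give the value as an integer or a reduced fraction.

Pivot element is row 4, column s4: 1/6.
Normalize row 4: new (row 4, s3) = 0/(1/6) = 0.
row 5 ← row 5 − (-2/3)·(new row 4): -1/2 − (-2/3)·0 = -1/2.

-1/2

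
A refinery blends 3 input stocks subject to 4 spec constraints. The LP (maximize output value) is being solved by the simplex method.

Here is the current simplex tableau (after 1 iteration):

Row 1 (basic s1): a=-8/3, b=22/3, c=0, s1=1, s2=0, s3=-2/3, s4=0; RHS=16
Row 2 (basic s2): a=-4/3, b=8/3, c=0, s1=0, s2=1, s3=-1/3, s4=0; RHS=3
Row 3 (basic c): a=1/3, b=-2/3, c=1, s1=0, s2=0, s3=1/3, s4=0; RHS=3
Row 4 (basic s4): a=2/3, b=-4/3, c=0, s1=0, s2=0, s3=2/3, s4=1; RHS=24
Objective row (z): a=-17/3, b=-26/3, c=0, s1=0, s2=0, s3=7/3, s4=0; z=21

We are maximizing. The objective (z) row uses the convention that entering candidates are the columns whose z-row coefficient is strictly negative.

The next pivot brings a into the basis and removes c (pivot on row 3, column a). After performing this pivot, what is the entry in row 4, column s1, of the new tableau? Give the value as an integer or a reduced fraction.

0

Pivot element is row 3, column a: 1/3.
Normalize row 3: new (row 3, s1) = 0/(1/3) = 0.
row 4 ← row 4 − (2/3)·(new row 3): 0 − (2/3)·0 = 0.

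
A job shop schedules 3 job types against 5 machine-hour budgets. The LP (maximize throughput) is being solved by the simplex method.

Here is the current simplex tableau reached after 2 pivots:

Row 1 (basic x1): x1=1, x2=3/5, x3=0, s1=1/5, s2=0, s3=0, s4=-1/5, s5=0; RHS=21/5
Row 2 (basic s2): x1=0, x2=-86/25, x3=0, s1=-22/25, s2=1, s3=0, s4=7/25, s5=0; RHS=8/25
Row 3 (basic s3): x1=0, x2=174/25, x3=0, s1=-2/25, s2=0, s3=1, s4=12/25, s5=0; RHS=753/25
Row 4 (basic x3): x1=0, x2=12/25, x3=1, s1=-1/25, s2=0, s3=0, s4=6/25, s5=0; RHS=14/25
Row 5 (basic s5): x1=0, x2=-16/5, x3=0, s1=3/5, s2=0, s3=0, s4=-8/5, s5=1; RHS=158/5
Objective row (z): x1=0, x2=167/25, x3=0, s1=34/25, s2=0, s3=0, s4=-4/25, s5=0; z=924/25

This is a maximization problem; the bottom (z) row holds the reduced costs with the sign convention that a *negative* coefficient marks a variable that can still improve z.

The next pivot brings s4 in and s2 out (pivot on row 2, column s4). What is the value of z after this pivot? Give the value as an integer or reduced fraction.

Minimum ratio for s4: (8/25)/(7/25) = 8/7.
z changes by −(z-row coeff of s4)·ratio = −(-4/25)·(8/7) = 32/175.
New z = 924/25 + (32/175) = 260/7.

260/7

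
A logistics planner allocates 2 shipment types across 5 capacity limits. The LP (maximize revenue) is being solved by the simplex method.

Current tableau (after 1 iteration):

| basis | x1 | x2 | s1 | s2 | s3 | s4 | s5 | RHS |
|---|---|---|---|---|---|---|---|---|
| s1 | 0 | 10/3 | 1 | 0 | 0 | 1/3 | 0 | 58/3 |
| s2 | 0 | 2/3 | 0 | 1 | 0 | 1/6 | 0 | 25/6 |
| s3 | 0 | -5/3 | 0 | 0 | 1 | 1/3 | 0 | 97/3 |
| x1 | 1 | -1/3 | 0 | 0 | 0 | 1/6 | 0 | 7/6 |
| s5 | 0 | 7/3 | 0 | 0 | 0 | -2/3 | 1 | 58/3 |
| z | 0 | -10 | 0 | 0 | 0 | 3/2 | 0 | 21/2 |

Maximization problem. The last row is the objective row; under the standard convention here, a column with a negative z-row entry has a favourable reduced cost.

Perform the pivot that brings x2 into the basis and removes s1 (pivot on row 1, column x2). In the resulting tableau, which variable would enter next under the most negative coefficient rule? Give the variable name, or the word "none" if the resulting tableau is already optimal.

Pivot element 10/3. New z-row = old z-row − (-10)·(row 1/(10/3)).
Updated z-row coefficients: x1: 0, x2: 0, s1: 3, s2: 0, s3: 0, s4: 5/2, s5: 0.
No coefficient is strictly negative; the tableau after this pivot is optimal.

none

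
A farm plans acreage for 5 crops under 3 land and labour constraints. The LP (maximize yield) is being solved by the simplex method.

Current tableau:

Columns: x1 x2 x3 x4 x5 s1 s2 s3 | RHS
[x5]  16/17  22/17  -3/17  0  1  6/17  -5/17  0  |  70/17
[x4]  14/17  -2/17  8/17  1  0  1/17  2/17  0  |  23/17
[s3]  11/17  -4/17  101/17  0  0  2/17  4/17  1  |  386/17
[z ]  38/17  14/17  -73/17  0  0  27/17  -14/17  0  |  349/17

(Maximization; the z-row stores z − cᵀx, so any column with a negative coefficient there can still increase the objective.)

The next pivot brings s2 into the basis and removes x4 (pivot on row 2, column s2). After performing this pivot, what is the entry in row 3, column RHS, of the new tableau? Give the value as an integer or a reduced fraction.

20

Pivot element is row 2, column s2: 2/17.
Normalize row 2: new (row 2, RHS) = (23/17)/(2/17) = 23/2.
row 3 ← row 3 − (4/17)·(new row 2): 386/17 − (4/17)·(23/2) = 20.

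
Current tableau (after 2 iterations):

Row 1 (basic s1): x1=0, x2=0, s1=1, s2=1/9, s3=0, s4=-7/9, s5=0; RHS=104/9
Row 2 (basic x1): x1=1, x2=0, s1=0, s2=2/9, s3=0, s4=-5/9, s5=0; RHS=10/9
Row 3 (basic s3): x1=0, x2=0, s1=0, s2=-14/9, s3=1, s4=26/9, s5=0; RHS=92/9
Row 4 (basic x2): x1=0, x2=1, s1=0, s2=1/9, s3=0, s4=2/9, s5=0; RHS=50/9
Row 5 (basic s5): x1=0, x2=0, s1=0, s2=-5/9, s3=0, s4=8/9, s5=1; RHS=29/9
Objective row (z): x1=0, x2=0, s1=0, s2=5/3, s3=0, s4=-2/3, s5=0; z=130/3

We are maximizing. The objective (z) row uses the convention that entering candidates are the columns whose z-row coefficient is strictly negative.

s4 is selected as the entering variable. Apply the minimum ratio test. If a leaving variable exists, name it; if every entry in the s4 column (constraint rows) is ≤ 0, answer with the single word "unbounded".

Ratios: row 1 (s1): entry -7/9 ≤ 0, skip; row 2 (x1): entry -5/9 ≤ 0, skip; row 3 (s3): (92/9)/(26/9) = 46/13; row 4 (x2): (50/9)/(2/9) = 25; row 5 (s5): (29/9)/(8/9) = 29/8.
Minimum ratio is in the s3 row, so s3 leaves.

s3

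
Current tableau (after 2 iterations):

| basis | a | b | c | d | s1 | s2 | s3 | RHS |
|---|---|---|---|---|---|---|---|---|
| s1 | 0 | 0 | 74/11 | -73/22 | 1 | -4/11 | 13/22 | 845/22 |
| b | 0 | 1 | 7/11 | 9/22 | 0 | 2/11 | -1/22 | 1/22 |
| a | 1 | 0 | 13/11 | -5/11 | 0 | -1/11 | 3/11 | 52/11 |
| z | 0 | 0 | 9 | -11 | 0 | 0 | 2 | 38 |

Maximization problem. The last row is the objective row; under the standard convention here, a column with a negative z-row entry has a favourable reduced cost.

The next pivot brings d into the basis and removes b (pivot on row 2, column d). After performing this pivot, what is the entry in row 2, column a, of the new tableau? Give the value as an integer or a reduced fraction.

0

Pivot element is row 2, column d: 9/22.
Normalize row 2: new (row 2, a) = 0/(9/22) = 0.
Row 2 is the pivot row, so the entry is 0.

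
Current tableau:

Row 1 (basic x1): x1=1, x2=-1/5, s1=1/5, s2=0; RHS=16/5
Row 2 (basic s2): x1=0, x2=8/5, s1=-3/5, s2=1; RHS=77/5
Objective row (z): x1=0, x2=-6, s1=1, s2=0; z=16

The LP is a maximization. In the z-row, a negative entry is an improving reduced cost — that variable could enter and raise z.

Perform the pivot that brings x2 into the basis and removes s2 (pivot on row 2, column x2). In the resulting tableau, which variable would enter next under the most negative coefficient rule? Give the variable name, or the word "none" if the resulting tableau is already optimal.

s1

Pivot element 8/5. New z-row = old z-row − (-6)·(row 2/(8/5)).
Updated z-row coefficients: x1: 0, x2: 0, s1: -5/4, s2: 15/4.
The most negative is -5/4 in column s1, so s1 would enter next.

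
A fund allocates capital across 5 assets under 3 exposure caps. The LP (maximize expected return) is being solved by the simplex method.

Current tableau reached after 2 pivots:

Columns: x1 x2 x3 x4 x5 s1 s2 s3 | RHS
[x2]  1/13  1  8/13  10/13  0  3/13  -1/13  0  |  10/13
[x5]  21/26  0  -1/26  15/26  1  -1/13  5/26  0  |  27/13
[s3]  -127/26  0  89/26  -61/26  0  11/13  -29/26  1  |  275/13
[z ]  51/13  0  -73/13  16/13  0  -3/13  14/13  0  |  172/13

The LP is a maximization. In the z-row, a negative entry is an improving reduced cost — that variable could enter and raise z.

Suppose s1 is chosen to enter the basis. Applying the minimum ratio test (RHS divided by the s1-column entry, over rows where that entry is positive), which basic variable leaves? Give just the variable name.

Ratios: row 1 (x2): (10/13)/(3/13) = 10/3; row 2 (x5): entry -1/13 ≤ 0, skip; row 3 (s3): (275/13)/(11/13) = 25.
Minimum ratio 10/3 is in the x2 row, so x2 leaves.

x2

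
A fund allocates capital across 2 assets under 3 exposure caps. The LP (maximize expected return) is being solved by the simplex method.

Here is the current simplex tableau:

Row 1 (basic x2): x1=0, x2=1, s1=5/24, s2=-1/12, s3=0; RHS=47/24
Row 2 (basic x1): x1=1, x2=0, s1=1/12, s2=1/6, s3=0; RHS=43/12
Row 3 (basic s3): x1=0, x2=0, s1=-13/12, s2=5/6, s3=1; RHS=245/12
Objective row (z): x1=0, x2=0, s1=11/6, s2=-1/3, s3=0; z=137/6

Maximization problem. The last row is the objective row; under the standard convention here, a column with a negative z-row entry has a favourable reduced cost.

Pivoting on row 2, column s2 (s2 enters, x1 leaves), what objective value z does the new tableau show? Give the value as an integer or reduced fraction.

Minimum ratio for s2: (43/12)/(1/6) = 43/2.
z changes by −(z-row coeff of s2)·ratio = −(-1/3)·(43/2) = 43/6.
New z = 137/6 + (43/6) = 30.

30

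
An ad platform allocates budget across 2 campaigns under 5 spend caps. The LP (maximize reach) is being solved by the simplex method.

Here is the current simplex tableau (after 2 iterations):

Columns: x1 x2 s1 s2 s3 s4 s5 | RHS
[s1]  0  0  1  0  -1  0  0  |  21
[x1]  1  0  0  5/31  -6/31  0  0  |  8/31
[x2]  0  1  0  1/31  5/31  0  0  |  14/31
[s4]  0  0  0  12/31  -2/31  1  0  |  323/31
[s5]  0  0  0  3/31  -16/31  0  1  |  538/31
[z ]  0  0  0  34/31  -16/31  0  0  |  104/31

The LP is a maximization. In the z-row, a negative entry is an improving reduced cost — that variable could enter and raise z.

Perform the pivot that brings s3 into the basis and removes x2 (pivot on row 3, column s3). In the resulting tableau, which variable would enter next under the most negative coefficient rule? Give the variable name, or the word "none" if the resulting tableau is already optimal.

Pivot element 5/31. New z-row = old z-row − (-16/31)·(row 3/(5/31)).
Updated z-row coefficients: x1: 0, x2: 16/5, s1: 0, s2: 6/5, s3: 0, s4: 0, s5: 0.
No coefficient is strictly negative; the tableau after this pivot is optimal.

none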